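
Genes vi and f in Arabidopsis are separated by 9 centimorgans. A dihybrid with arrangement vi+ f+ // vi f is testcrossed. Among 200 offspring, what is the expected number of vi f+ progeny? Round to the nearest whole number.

A map distance of 9 centimorgans corresponds to a recombination frequency of 0.090.
The F1 is vi+ f+ / vi f, so vi f+ is a recombinant gamete class with expected frequency r/2 = 0.090/2 = 0.0450.
Expected number = 0.0450 × 200 = 9.00 ≈ 9.

9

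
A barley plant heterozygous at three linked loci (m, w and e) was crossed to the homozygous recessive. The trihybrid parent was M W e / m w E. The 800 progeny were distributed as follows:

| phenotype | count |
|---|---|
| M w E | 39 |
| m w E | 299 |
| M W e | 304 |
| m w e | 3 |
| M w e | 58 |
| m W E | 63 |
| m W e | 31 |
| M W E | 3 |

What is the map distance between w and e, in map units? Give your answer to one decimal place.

The two rarest classes, M W E and m w e, are the double crossovers. Comparing them with the parentals, only the e allele has switched, so e is the middle locus and the order is m – e – w.
Crossovers in the e–w interval produce the single-crossover classes M w e and m W E (58 + 63 = 121) plus the double crossovers (6).
RF(e–w) = (121 + 6) / 800 = 127/800 = 0.1588 → 15.9 map units.

15.9 map units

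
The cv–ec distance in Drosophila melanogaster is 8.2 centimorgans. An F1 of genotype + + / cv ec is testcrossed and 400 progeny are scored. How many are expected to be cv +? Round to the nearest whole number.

16

A map distance of 8.2 centimorgans corresponds to a recombination frequency of 0.082.
The F1 is + + / cv ec, so cv + is a recombinant gamete class with expected frequency r/2 = 0.082/2 = 0.0410.
Expected number = 0.0410 × 400 = 16.40 ≈ 16.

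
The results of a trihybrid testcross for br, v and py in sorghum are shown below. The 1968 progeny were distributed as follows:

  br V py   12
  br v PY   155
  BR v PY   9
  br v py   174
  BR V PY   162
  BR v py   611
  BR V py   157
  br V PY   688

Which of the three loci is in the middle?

py

The two most frequent reciprocal classes, br V PY and BR v py, are the parental types, so the F1 was br V PY / BR v py.
The two rarest classes, br V py and BR v PY, are the double crossovers. Comparing them with the parentals, only the py allele has switched, so py is the middle locus and the order is v – py – br.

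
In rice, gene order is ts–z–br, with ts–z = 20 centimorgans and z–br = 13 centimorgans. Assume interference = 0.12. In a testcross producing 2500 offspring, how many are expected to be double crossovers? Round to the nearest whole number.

57

Map distances give recombination frequencies of 0.200 and 0.130 for the two intervals.
With interference 0.12 (so coincidence = 0.88), expected double-crossover frequency = 0.200 × 0.130 × 0.88 = 0.02288.
Expected number = 0.02288 × 2500 = 57.20 ≈ 57.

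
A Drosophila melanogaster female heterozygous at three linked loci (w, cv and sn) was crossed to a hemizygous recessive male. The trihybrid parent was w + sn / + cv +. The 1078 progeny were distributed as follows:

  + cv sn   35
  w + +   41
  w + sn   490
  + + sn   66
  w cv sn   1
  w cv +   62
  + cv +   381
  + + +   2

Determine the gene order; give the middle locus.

cv

The two rarest classes, w cv sn and + + +, are the double crossovers. Comparing them with the parentals, only the cv allele has switched, so cv is the middle locus and the order is w – cv – sn.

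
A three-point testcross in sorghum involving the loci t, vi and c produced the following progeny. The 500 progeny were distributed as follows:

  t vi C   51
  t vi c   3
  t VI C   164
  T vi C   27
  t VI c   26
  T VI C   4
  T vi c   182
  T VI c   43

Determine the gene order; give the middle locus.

The two most frequent reciprocal classes, t VI C and T vi c, are the parental types, so the F1 was t VI C / T vi c.
The two rarest classes, T VI C and t vi c, are the double crossovers. Comparing them with the parentals, only the t allele has switched, so t is the middle locus and the order is c – t – vi.

t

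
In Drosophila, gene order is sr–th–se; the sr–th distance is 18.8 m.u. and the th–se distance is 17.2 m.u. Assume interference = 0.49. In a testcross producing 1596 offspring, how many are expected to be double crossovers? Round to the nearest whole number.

Map distances give recombination frequencies of 0.188 and 0.172 for the two intervals.
With interference 0.49 (so coincidence = 0.51), expected double-crossover frequency = 0.188 × 0.172 × 0.51 = 0.01649.
Expected number = 0.01649 × 1596 = 26.32 ≈ 26.

26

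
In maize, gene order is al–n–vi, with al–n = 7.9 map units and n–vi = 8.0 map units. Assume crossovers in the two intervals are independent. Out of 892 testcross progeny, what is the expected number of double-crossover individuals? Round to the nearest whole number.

6

Map distances give recombination frequencies of 0.079 and 0.080 for the two intervals.
With no interference, expected double-crossover frequency = 0.079 × 0.080 = 0.00632.
Expected number = 0.00632 × 892 = 5.64 ≈ 6.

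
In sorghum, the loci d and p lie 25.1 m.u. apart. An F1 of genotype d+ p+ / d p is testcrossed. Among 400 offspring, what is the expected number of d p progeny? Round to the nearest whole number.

A map distance of 25.1 m.u. corresponds to a recombination frequency of 0.251.
The F1 is d+ p+ / d p, so d p is a parental gamete class with expected frequency (1 − r)/2 = 0.749/2 = 0.3745.
Expected number = 0.3745 × 400 = 149.80 ≈ 150.

150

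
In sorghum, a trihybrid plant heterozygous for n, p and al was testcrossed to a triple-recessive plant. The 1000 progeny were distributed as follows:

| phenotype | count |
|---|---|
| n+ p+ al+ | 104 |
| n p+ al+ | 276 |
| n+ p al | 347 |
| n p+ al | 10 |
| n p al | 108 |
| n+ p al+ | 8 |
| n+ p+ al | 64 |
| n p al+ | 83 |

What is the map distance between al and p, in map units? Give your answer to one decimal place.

16.5 map units

The two most frequent reciprocal classes, n p+ al+ and n+ p al, are the parental types, so the F1 was n p+ al+ / n+ p al.
The two rarest classes, n p+ al and n+ p al+, are the double crossovers. Comparing them with the parentals, only the al allele has switched, so al is the middle locus and the order is p – al – n.
Crossovers in the p–al interval produce the single-crossover classes n p al+ and n+ p+ al (83 + 64 = 147) plus the double crossovers (18).
RF(p–al) = (147 + 18) / 1000 = 165/1000 = 0.1650 → 16.5 map units.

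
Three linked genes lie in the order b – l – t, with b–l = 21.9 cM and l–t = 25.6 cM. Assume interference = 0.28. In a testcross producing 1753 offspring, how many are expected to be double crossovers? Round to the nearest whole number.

Map distances give recombination frequencies of 0.219 and 0.256 for the two intervals.
With interference 0.28 (so coincidence = 0.72), expected double-crossover frequency = 0.219 × 0.256 × 0.72 = 0.04037.
Expected number = 0.04037 × 1753 = 70.76 ≈ 71.

71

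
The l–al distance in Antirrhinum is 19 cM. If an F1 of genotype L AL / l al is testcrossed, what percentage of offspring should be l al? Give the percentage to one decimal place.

40.5%

A map distance of 19 cM corresponds to a recombination frequency of 0.190.
The F1 is L AL / l al, so l al is a parental gamete class with expected frequency (1 − r)/2 = 0.810/2 = 0.4050.
That is 0.4050 = 40.5% of the progeny.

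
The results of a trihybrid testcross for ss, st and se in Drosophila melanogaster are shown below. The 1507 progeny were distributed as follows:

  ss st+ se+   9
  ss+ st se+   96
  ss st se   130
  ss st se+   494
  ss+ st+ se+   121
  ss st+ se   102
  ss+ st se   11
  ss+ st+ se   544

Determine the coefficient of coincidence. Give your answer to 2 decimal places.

The two most frequent reciprocal classes, ss st se+ and ss+ st+ se, are the parental types, so the F1 was ss st se+ / ss+ st+ se.
The two rarest classes, ss st+ se+ and ss+ st se, are the double crossovers. Comparing them with the parentals, only the st allele has switched, so st is the middle locus and the order is ss – st – se.
ss–st: (198 + 20)/1507 = 0.1447; st–se: (251 + 20)/1507 = 0.1798.
Expected DCO frequency = 0.1447 × 0.1798 ≈ 0.02602; observed = 20/1507 ≈ 0.01327.
Coefficient of coincidence = 0.01327/0.02602 ≈ 0.51.

0.51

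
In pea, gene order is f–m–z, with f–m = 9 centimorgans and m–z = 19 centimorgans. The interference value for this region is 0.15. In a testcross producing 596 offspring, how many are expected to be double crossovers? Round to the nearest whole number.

9

Map distances give recombination frequencies of 0.090 and 0.190 for the two intervals.
With interference 0.15 (so coincidence = 0.85), expected double-crossover frequency = 0.090 × 0.190 × 0.85 = 0.01453.
Expected number = 0.01453 × 596 = 8.66 ≈ 9.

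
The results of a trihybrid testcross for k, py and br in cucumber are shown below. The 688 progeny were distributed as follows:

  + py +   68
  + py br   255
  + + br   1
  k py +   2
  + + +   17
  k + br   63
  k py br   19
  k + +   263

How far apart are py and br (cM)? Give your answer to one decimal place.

19.5 cM

The two most frequent reciprocal classes, + py br and k + +, are the parental types, so the F1 was + py br / k + +.
The two rarest classes, + + br and k py +, are the double crossovers. Comparing them with the parentals, only the py allele has switched, so py is the middle locus and the order is k – py – br.
Crossovers in the py–br interval produce the single-crossover classes + py + and k + br (68 + 63 = 131) plus the double crossovers (3).
RF(py–br) = (131 + 3) / 688 = 134/688 = 0.1948 → 19.5 cM.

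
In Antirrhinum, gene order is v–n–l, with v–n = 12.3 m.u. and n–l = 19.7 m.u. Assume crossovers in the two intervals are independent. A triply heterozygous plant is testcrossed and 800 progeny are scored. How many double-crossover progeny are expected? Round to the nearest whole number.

Map distances give recombination frequencies of 0.123 and 0.197 for the two intervals.
With no interference, expected double-crossover frequency = 0.123 × 0.197 = 0.02423.
Expected number = 0.02423 × 800 = 19.38 ≈ 19.

19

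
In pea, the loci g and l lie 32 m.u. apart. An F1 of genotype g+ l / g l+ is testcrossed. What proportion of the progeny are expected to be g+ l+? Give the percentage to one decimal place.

A map distance of 32 m.u. corresponds to a recombination frequency of 0.320.
The F1 is g+ l / g l+, so g+ l+ is a recombinant gamete class with expected frequency r/2 = 0.320/2 = 0.1600.
That is 0.1600 = 16.0% of the progeny.

16.0%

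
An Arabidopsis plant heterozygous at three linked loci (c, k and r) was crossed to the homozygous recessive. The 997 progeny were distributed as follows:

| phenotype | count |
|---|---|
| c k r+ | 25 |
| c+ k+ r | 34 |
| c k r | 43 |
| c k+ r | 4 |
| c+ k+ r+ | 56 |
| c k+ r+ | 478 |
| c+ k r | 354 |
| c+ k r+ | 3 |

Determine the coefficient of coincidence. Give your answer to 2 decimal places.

The two most frequent reciprocal classes, c+ k r and c k+ r+, are the parental types, so the F1 was c+ k r / c k+ r+.
The two rarest classes, c+ k r+ and c k+ r, are the double crossovers. Comparing them with the parentals, only the r allele has switched, so r is the middle locus and the order is c – r – k.
c–r: (99 + 7)/997 = 0.1063; r–k: (59 + 7)/997 = 0.0662.
Expected DCO frequency = 0.1063 × 0.0662 ≈ 0.00704; observed = 7/997 ≈ 0.00702.
Coefficient of coincidence = 0.00702/0.00704 ≈ 1.00.

1.00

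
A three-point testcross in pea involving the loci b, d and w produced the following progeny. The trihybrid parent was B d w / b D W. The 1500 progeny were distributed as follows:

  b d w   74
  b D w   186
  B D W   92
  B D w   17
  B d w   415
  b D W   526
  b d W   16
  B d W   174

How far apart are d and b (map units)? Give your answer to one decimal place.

The two rarest classes, B D w and b d W, are the double crossovers. Comparing them with the parentals, only the d allele has switched, so d is the middle locus and the order is b – d – w.
Crossovers in the b–d interval produce the single-crossover classes b d w and B D W (74 + 92 = 166) plus the double crossovers (33).
RF(b–d) = (166 + 33) / 1500 = 199/1500 = 0.1327 → 13.3 map units.

13.3 map units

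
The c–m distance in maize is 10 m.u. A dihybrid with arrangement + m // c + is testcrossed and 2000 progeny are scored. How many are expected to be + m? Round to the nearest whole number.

900

A map distance of 10 m.u. corresponds to a recombination frequency of 0.100.
The F1 is + m / c +, so + m is a parental gamete class with expected frequency (1 − r)/2 = 0.900/2 = 0.4500.
Expected number = 0.4500 × 2000 = 900.00 ≈ 900.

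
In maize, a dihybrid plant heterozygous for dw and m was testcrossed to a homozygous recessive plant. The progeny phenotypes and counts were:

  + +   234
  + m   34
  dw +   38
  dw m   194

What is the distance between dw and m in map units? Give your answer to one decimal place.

14.4 map units

The two most frequent classes, + + (234) and dw m (194), are the parental types, so the F1 was + + / dw m.
The recombinant classes are + m and dw +: 34 + 38 = 72.
Recombination frequency = 72/500 = 0.1440 ≈ 14.4%, i.e. 14.4 map units.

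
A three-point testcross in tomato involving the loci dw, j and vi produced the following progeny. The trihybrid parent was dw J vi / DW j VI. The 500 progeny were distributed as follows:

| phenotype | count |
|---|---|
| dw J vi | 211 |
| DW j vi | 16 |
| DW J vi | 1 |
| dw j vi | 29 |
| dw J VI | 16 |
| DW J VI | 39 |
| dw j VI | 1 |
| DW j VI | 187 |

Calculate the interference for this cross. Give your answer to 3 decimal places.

0.580

The two rarest classes, DW J vi and dw j VI, are the double crossovers. Comparing them with the parentals, only the dw allele has switched, so dw is the middle locus and the order is vi – dw – j.
vi–dw: (32 + 2)/500 = 0.0680; dw–j: (68 + 2)/500 = 0.1400.
Expected DCO frequency = 0.0680 × 0.1400 ≈ 0.00952; observed = 2/500 ≈ 0.00400.
Coefficient of coincidence = 0.00400/0.00952 ≈ 0.420; interference = 1 − 0.420 = 0.580.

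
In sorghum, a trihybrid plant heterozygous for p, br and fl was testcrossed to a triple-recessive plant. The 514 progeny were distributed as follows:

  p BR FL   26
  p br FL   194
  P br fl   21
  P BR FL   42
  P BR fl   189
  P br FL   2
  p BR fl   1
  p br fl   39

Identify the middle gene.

p

The two most frequent reciprocal classes, P BR fl and p br FL, are the parental types, so the F1 was P BR fl / p br FL.
The two rarest classes, p BR fl and P br FL, are the double crossovers. Comparing them with the parentals, only the p allele has switched, so p is the middle locus and the order is br – p – fl.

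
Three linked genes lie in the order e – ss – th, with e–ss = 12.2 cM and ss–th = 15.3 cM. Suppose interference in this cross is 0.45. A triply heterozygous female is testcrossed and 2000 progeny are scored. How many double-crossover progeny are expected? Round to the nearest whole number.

21

Map distances give recombination frequencies of 0.122 and 0.153 for the two intervals.
With interference 0.45 (so coincidence = 0.55), expected double-crossover frequency = 0.122 × 0.153 × 0.55 = 0.01027.
Expected number = 0.01027 × 2000 = 20.53 ≈ 21.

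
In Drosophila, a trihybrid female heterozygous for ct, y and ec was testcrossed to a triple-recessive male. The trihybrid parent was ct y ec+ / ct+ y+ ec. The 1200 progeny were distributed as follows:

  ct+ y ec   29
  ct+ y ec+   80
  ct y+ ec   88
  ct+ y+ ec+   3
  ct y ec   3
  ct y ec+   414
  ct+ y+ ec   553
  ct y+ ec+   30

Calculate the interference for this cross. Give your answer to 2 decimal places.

0.36

The two rarest classes, ct y ec and ct+ y+ ec+, are the double crossovers. Comparing them with the parentals, only the ec allele has switched, so ec is the middle locus and the order is ct – ec – y.
ct–ec: (168 + 6)/1200 = 0.1450; ec–y: (59 + 6)/1200 = 0.0542.
Expected DCO frequency = 0.1450 × 0.0542 ≈ 0.00786; observed = 6/1200 ≈ 0.00500.
Coefficient of coincidence = 0.00500/0.00786 ≈ 0.64; interference = 1 − 0.64 = 0.36.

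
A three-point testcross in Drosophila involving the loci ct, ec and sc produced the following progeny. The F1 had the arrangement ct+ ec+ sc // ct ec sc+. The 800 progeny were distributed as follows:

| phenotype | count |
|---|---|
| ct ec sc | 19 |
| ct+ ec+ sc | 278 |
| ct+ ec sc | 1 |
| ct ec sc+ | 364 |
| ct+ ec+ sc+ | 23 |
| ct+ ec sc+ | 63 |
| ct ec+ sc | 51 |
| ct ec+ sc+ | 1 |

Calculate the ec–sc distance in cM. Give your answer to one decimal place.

The two rarest classes, ct+ ec sc and ct ec+ sc+, are the double crossovers. Comparing them with the parentals, only the ec allele has switched, so ec is the middle locus and the order is sc – ec – ct.
Crossovers in the sc–ec interval produce the single-crossover classes ct+ ec+ sc+ and ct ec sc (23 + 19 = 42) plus the double crossovers (2).
RF(sc–ec) = (42 + 2) / 800 = 44/800 = 0.0550 → 5.5 cM.

5.5 cM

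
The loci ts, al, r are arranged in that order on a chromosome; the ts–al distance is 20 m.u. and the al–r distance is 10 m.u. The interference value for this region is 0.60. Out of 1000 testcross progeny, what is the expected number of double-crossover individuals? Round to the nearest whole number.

8

Map distances give recombination frequencies of 0.200 and 0.100 for the two intervals.
With interference 0.60 (so coincidence = 0.40), expected double-crossover frequency = 0.200 × 0.100 × 0.40 = 0.00800.
Expected number = 0.00800 × 1000 = 8.00 ≈ 8.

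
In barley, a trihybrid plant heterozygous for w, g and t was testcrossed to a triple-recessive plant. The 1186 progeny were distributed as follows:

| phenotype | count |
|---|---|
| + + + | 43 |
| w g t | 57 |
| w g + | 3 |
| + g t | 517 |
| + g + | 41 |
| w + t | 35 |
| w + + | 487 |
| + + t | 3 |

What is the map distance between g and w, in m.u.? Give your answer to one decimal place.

The two most frequent reciprocal classes, w + + and + g t, are the parental types, so the F1 was w + + / + g t.
The two rarest classes, w g + and + + t, are the double crossovers. Comparing them with the parentals, only the g allele has switched, so g is the middle locus and the order is t – g – w.
Crossovers in the g–w interval produce the single-crossover classes + + + and w g t (43 + 57 = 100) plus the double crossovers (6).
RF(g–w) = (100 + 6) / 1186 = 106/1186 = 0.0894 → 8.9 m.u.

8.9 m.u.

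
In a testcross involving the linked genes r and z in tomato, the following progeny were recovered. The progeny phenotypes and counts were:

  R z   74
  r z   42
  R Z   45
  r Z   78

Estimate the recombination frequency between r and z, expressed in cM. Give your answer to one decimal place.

The two most frequent classes, R z (74) and r Z (78), are the parental types, so the F1 was R z / r Z.
The recombinant classes are R Z and r z: 45 + 42 = 87.
Recombination frequency = 87/239 = 0.3640 ≈ 36.4%, i.e. 36.4 cM.

36.4 cM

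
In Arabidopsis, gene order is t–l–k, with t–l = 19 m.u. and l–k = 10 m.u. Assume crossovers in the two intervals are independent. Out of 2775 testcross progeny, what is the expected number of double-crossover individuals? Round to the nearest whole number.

Map distances give recombination frequencies of 0.190 and 0.100 for the two intervals.
With no interference, expected double-crossover frequency = 0.190 × 0.100 = 0.01900.
Expected number = 0.01900 × 2775 = 52.73 ≈ 53.

53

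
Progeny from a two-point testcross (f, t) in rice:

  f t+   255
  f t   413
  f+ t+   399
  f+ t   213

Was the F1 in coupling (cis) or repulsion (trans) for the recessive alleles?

cis

The two most frequent classes are f+ t+ (399) and f t (413); these are the parental (non-recombinant) types.
So the F1 carried f+ t+ on one chromosome and f t on the other — the recessive alleles are on the same chromosome (cis / coupling).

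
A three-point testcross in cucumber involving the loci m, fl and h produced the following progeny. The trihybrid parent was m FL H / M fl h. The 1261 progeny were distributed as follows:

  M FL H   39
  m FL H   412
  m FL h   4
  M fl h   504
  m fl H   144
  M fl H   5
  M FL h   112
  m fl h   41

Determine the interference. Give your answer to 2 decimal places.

The two rarest classes, m FL h and M fl H, are the double crossovers. Comparing them with the parentals, only the h allele has switched, so h is the middle locus and the order is m – h – fl.
m–h: (80 + 9)/1261 = 0.0706; h–fl: (256 + 9)/1261 = 0.2102.
Expected DCO frequency = 0.0706 × 0.2102 ≈ 0.01484; observed = 9/1261 ≈ 0.00714.
Coefficient of coincidence = 0.00714/0.01484 ≈ 0.48; interference = 1 − 0.48 = 0.52.

0.52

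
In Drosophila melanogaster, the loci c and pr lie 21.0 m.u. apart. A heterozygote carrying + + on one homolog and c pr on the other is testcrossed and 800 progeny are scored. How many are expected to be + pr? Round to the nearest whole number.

A map distance of 21.0 m.u. corresponds to a recombination frequency of 0.210.
The F1 is + + / c pr, so + pr is a recombinant gamete class with expected frequency r/2 = 0.210/2 = 0.1050.
Expected number = 0.1050 × 800 = 84.00 ≈ 84.

84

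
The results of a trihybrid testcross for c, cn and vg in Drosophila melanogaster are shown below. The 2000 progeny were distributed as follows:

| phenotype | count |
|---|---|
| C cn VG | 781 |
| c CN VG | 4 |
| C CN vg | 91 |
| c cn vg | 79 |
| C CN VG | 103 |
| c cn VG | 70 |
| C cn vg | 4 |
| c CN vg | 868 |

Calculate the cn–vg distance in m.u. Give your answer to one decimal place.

The two most frequent reciprocal classes, c CN vg and C cn VG, are the parental types, so the F1 was c CN vg / C cn VG.
The two rarest classes, c CN VG and C cn vg, are the double crossovers. Comparing them with the parentals, only the vg allele has switched, so vg is the middle locus and the order is cn – vg – c.
Crossovers in the cn–vg interval produce the single-crossover classes c cn vg and C CN VG (79 + 103 = 182) plus the double crossovers (8).
RF(cn–vg) = (182 + 8) / 2000 = 190/2000 = 0.0950 → 9.5 m.u.

9.5 m.u.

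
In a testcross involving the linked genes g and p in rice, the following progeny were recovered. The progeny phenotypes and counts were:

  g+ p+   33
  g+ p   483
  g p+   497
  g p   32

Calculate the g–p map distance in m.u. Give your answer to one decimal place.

6.2 m.u.

The two most frequent classes, g+ p (483) and g p+ (497), are the parental types, so the F1 was g+ p / g p+.
The recombinant classes are g+ p+ and g p: 33 + 32 = 65.
Recombination frequency = 65/1045 = 0.0622 ≈ 6.2%, i.e. 6.2 m.u.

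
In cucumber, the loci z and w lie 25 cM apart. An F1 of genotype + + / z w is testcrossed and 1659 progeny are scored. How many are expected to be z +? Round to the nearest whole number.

A map distance of 25 cM corresponds to a recombination frequency of 0.250.
The F1 is + + / z w, so z + is a recombinant gamete class with expected frequency r/2 = 0.250/2 = 0.1250.
Expected number = 0.1250 × 1659 = 207.38 ≈ 207.

207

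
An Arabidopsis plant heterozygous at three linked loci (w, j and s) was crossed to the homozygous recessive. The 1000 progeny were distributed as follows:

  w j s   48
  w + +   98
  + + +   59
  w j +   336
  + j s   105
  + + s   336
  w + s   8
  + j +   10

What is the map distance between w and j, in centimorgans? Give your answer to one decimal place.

22.1 centimorgans

The two most frequent reciprocal classes, + + s and w j +, are the parental types, so the F1 was + + s / w j +.
The two rarest classes, w + s and + j +, are the double crossovers. Comparing them with the parentals, only the w allele has switched, so w is the middle locus and the order is s – w – j.
Crossovers in the w–j interval produce the single-crossover classes + j s and w + + (105 + 98 = 203) plus the double crossovers (18).
RF(w–j) = (203 + 18) / 1000 = 221/1000 = 0.2210 → 22.1 centimorgans.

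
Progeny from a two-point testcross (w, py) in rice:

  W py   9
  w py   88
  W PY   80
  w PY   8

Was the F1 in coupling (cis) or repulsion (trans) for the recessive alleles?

cis

The two most frequent classes are W PY (80) and w py (88); these are the parental (non-recombinant) types.
So the F1 carried W PY on one chromosome and w py on the other — the recessive alleles are on the same chromosome (cis / coupling).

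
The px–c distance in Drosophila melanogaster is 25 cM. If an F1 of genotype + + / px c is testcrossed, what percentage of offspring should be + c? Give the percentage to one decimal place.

A map distance of 25 cM corresponds to a recombination frequency of 0.250.
The F1 is + + / px c, so + c is a recombinant gamete class with expected frequency r/2 = 0.250/2 = 0.1250.
That is 0.1250 = 12.5% of the progeny.

12.5%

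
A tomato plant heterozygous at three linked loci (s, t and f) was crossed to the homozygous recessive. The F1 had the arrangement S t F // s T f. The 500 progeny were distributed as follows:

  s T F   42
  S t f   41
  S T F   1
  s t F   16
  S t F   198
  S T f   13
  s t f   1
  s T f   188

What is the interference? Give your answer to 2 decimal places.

The two rarest classes, S T F and s t f, are the double crossovers. Comparing them with the parentals, only the t allele has switched, so t is the middle locus and the order is f – t – s.
f–t: (83 + 2)/500 = 0.1700; t–s: (29 + 2)/500 = 0.0620.
Expected DCO frequency = 0.1700 × 0.0620 ≈ 0.01054; observed = 2/500 ≈ 0.00400.
Coefficient of coincidence = 0.00400/0.01054 ≈ 0.38; interference = 1 − 0.38 = 0.62.

0.62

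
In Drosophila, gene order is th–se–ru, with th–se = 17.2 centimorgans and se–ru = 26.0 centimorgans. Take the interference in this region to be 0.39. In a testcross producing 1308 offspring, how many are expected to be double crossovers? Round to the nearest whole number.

Map distances give recombination frequencies of 0.172 and 0.260 for the two intervals.
With interference 0.39 (so coincidence = 0.61), expected double-crossover frequency = 0.172 × 0.260 × 0.61 = 0.02728.
Expected number = 0.02728 × 1308 = 35.68 ≈ 36.

36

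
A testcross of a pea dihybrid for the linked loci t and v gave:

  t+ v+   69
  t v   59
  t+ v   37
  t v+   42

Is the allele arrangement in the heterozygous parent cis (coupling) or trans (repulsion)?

cis

The two most frequent classes are t+ v+ (69) and t v (59); these are the parental (non-recombinant) types.
So the F1 carried t+ v+ on one chromosome and t v on the other — the recessive alleles are on the same chromosome (cis / coupling).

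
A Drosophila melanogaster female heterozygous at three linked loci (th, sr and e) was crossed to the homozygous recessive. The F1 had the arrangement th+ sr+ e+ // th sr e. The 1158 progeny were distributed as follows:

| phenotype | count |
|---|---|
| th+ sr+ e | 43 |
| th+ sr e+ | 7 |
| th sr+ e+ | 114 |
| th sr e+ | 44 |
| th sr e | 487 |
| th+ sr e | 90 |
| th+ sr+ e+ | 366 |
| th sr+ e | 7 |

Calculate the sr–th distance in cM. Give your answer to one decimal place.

18.8 cM

The two rarest classes, th+ sr e+ and th sr+ e, are the double crossovers. Comparing them with the parentals, only the sr allele has switched, so sr is the middle locus and the order is th – sr – e.
Crossovers in the th–sr interval produce the single-crossover classes th sr+ e+ and th+ sr e (114 + 90 = 204) plus the double crossovers (14).
RF(th–sr) = (204 + 14) / 1158 = 218/1158 = 0.1883 → 18.8 cM.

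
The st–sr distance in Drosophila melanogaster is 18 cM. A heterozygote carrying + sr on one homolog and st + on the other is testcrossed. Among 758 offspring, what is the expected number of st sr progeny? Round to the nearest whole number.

68

A map distance of 18 cM corresponds to a recombination frequency of 0.180.
The F1 is + sr / st +, so st sr is a recombinant gamete class with expected frequency r/2 = 0.180/2 = 0.0900.
Expected number = 0.0900 × 758 = 68.22 ≈ 68.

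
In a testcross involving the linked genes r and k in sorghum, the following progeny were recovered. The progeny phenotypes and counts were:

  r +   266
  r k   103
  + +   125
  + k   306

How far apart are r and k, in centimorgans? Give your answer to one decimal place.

The two most frequent classes, + k (306) and r + (266), are the parental types, so the F1 was + k / r +.
The recombinant classes are + + and r k: 125 + 103 = 228.
Recombination frequency = 228/800 = 0.2850 ≈ 28.5%, i.e. 28.5 centimorgans.

28.5 centimorgans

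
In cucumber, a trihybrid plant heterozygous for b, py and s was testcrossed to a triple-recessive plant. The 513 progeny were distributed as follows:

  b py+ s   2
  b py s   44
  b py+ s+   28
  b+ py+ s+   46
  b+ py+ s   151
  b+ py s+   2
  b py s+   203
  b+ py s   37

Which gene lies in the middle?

The two most frequent reciprocal classes, b+ py+ s and b py s+, are the parental types, so the F1 was b+ py+ s / b py s+.
The two rarest classes, b py+ s and b+ py s+, are the double crossovers. Comparing them with the parentals, only the b allele has switched, so b is the middle locus and the order is py – b – s.

b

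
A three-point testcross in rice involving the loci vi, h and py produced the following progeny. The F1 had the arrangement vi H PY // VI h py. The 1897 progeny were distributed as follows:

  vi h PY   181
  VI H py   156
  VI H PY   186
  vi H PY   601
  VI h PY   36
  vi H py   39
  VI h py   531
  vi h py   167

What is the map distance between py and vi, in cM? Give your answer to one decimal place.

The two rarest classes, vi H py and VI h PY, are the double crossovers. Comparing them with the parentals, only the py allele has switched, so py is the middle locus and the order is h – py – vi.
Crossovers in the py–vi interval produce the single-crossover classes VI H PY and vi h py (186 + 167 = 353) plus the double crossovers (75).
RF(py–vi) = (353 + 75) / 1897 = 428/1897 = 0.2256 → 22.6 cM.

22.6 cM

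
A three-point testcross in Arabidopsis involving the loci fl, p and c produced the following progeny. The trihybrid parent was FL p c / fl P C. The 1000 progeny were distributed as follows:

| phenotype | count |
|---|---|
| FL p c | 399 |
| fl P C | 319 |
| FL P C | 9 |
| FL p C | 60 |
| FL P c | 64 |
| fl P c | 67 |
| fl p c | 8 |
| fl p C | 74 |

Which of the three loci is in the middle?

The two rarest classes, fl p c and FL P C, are the double crossovers. Comparing them with the parentals, only the fl allele has switched, so fl is the middle locus and the order is p – fl – c.

fl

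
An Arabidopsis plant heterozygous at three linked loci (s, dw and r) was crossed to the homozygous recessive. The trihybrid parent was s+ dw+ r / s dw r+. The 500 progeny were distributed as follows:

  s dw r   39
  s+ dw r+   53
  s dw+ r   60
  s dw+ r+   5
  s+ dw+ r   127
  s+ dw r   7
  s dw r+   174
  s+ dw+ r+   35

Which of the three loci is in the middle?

The two rarest classes, s+ dw r and s dw+ r+, are the double crossovers. Comparing them with the parentals, only the dw allele has switched, so dw is the middle locus and the order is r – dw – s.

dw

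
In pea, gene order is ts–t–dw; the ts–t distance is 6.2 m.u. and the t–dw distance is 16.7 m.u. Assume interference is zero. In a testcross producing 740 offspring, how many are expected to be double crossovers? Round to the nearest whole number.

Map distances give recombination frequencies of 0.062 and 0.167 for the two intervals.
With no interference, expected double-crossover frequency = 0.062 × 0.167 = 0.01035.
Expected number = 0.01035 × 740 = 7.66 ≈ 8.

8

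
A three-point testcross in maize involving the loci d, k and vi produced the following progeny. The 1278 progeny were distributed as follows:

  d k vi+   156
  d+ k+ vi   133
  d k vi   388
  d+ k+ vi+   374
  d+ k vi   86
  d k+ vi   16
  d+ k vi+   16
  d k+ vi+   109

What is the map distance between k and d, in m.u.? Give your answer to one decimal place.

The two most frequent reciprocal classes, d+ k+ vi+ and d k vi, are the parental types, so the F1 was d+ k+ vi+ / d k vi.
The two rarest classes, d+ k vi+ and d k+ vi, are the double crossovers. Comparing them with the parentals, only the k allele has switched, so k is the middle locus and the order is d – k – vi.
Crossovers in the d–k interval produce the single-crossover classes d k+ vi+ and d+ k vi (109 + 86 = 195) plus the double crossovers (32).
RF(d–k) = (195 + 32) / 1278 = 227/1278 = 0.1776 → 17.8 m.u.

17.8 m.u.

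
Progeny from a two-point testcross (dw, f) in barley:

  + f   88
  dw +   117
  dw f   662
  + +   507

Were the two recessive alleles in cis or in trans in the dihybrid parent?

cis

The two most frequent classes are + + (507) and dw f (662); these are the parental (non-recombinant) types.
So the F1 carried + + on one chromosome and dw f on the other — the recessive alleles are on the same chromosome (cis / coupling).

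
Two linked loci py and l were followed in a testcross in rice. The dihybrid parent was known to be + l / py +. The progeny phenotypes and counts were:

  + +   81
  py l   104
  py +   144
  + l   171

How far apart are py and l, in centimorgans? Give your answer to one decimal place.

37.0 centimorgans

The recombinant classes are + + and py l: 81 + 104 = 185.
Recombination frequency = 185/500 = 0.3700 ≈ 37.0%, i.e. 37.0 centimorgans.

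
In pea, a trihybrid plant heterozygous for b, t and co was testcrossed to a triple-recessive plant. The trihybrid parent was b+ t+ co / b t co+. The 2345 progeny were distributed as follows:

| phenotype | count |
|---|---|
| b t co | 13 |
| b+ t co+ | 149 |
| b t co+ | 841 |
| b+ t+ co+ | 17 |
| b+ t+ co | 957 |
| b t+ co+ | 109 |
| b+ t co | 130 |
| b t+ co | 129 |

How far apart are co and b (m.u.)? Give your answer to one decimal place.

The two rarest classes, b+ t+ co+ and b t co, are the double crossovers. Comparing them with the parentals, only the co allele has switched, so co is the middle locus and the order is b – co – t.
Crossovers in the b–co interval produce the single-crossover classes b t+ co and b+ t co+ (129 + 149 = 278) plus the double crossovers (30).
RF(b–co) = (278 + 30) / 2345 = 308/2345 = 0.1313 → 13.1 m.u.

13.1 m.u.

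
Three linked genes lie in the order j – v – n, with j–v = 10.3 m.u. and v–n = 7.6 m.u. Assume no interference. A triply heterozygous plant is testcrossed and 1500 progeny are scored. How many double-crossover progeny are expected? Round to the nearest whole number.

Map distances give recombination frequencies of 0.103 and 0.076 for the two intervals.
With no interference, expected double-crossover frequency = 0.103 × 0.076 = 0.00783.
Expected number = 0.00783 × 1500 = 11.74 ≈ 12.

12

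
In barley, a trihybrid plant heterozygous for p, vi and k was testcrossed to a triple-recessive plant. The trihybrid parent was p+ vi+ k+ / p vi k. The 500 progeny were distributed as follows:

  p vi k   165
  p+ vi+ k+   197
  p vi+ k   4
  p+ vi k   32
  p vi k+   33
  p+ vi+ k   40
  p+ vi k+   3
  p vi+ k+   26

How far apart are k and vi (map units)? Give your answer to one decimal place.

The two rarest classes, p+ vi k+ and p vi+ k, are the double crossovers. Comparing them with the parentals, only the vi allele has switched, so vi is the middle locus and the order is p – vi – k.
Crossovers in the vi–k interval produce the single-crossover classes p+ vi+ k and p vi k+ (40 + 33 = 73) plus the double crossovers (7).
RF(vi–k) = (73 + 7) / 500 = 80/500 = 0.1600 → 16.0 map units.

16.0 map units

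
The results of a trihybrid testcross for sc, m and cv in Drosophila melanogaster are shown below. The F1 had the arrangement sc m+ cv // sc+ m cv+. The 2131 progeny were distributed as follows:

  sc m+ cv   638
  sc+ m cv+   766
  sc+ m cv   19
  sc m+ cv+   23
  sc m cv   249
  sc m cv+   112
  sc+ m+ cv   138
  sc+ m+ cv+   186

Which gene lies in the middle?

The two rarest classes, sc m+ cv+ and sc+ m cv, are the double crossovers. Comparing them with the parentals, only the cv allele has switched, so cv is the middle locus and the order is sc – cv – m.

cv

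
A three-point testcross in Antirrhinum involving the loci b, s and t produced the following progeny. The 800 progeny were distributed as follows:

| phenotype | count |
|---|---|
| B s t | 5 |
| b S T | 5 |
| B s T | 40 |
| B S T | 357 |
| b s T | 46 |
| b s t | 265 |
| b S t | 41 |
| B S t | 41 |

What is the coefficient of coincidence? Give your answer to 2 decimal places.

The two most frequent reciprocal classes, b s t and B S T, are the parental types, so the F1 was b s t / B S T.
The two rarest classes, B s t and b S T, are the double crossovers. Comparing them with the parentals, only the b allele has switched, so b is the middle locus and the order is t – b – s.
t–b: (87 + 10)/800 = 0.1212; b–s: (81 + 10)/800 = 0.1138.
Expected DCO frequency = 0.1212 × 0.1138 ≈ 0.01379; observed = 10/800 ≈ 0.01250.
Coefficient of coincidence = 0.01250/0.01379 ≈ 0.91.

0.91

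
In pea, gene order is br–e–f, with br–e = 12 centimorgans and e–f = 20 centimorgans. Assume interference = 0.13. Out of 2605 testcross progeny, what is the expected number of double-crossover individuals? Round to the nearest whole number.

54

Map distances give recombination frequencies of 0.120 and 0.200 for the two intervals.
With interference 0.13 (so coincidence = 0.87), expected double-crossover frequency = 0.120 × 0.200 × 0.87 = 0.02088.
Expected number = 0.02088 × 2605 = 54.39 ≈ 54.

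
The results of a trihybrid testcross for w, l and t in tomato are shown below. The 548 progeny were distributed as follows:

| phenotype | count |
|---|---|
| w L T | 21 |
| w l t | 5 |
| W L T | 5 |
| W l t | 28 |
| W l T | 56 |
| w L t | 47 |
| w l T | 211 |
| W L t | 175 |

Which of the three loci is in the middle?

t

The two most frequent reciprocal classes, w l T and W L t, are the parental types, so the F1 was w l T / W L t.
The two rarest classes, w l t and W L T, are the double crossovers. Comparing them with the parentals, only the t allele has switched, so t is the middle locus and the order is w – t – l.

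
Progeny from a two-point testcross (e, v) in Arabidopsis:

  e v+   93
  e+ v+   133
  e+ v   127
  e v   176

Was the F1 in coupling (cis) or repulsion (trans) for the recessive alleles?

The two most frequent classes are e+ v+ (133) and e v (176); these are the parental (non-recombinant) types.
So the F1 carried e+ v+ on one chromosome and e v on the other — the recessive alleles are on the same chromosome (cis / coupling).

cis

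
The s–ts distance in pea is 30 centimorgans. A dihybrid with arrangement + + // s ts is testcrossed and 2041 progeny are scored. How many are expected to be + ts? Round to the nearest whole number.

A map distance of 30 centimorgans corresponds to a recombination frequency of 0.300.
The F1 is + + / s ts, so + ts is a recombinant gamete class with expected frequency r/2 = 0.300/2 = 0.1500.
Expected number = 0.1500 × 2041 = 306.15 ≈ 306.

306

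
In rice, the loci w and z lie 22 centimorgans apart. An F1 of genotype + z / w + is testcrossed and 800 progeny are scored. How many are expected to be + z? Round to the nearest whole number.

A map distance of 22 centimorgans corresponds to a recombination frequency of 0.220.
The F1 is + z / w +, so + z is a parental gamete class with expected frequency (1 − r)/2 = 0.780/2 = 0.3900.
Expected number = 0.3900 × 800 = 312.00 ≈ 312.

312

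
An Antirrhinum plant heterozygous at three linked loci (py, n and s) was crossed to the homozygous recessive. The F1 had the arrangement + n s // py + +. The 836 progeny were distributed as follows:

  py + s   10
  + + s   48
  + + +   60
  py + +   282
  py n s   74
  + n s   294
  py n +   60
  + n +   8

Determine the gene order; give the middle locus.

s

The two rarest classes, + n + and py + s, are the double crossovers. Comparing them with the parentals, only the s allele has switched, so s is the middle locus and the order is py – s – n.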